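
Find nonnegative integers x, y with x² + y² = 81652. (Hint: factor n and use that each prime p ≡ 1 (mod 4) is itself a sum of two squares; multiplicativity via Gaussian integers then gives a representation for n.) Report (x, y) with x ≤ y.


Step 1: Factor n = 81652 = 2^2 · 137 · 149.
Step 2: Check the mod-4 condition on each prime factor: 2 = 2 (special); 137 ≡ 1 (mod 4), exponent 1; 149 ≡ 1 (mod 4), exponent 1.
All primes ≡ 3 (mod 4) appear to even exponent (or don't appear), so by the two-squares theorem n IS expressible as a sum of two squares.
Step 3: Build a representation. Group n = k² · m with k = 2 and m = 137 · 149 = 20413 (a product of primes ≡ 1 (mod 4)); a representation of m scales to one of n via (k·x)² + (k·y)² = k²(x² + y²). Each prime p ≡ 1 (mod 4) is itself a sum of two squares; find a² by testing p − a² for a perfect square:
  137: 137 − 1² = 136, 137 − 2² = 133, 137 − 3² = 128, 137 − 4² = 121 = 11² ⇒ 137 = 4² + 11².
  149: 149 − 1² = 148, 149 − 2² = 145, 149 − 3² = 140, 149 − 4² = 133, 149 − 5² = 124, 149 − 6² = 113, 149 − 7² = 100 = 10² ⇒ 149 = 7² + 10².
  Combine using the Brahmagupta–Fibonacci identity (a² + b²)(c² + d²) = (ac − bd)² + (ad + bc)² = (ac + bd)² + (ad − bc)²:
  137 · 149 = 20413: from (4² + 11²)(7² + 10²), take (4·7 − 11·10, 4·10 + 11·7) = (28 − 110, 40 + 77) = (-82, 117); dropping signs (only squares matter) gives (82, 117); check 82² + 117² = 6724 + 13689 = 20413 ✓.
  Scale by k = 2: (2·82, 2·117) = (164, 234).
Step 4: Order so x ≤ y and verify: 164² + 234² = 26896 + 54756 = 81652 = n. ✓

n = 81652 = 164² + 234² (one valid representation with x ≤ y).


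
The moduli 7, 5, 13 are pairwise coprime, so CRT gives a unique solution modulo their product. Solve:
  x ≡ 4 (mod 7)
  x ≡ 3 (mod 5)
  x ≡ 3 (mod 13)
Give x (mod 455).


Moduli 7, 5, 13 are pairwise coprime; by CRT there is a unique solution modulo M = 7 · 5 · 13 = 455.
Solve pairwise, accumulating the modulus:
  Start with x ≡ 4 (mod 7).
  Combine with x ≡ 3 (mod 5): since gcd(7, 5) = 1, we get a unique residue mod 35.
    Write x = 4 + 7·t and substitute into x ≡ 3 (mod 5): 7·t ≡ 3 − 4 = -1 (mod 5).
    Reduce coefficients mod 5: 2·t ≡ 4 (mod 5).
    The inverse of 2 mod 5 is 3 (since 2·3 = 6 = 1·5 + 1), so t ≡ 3·4 = 12 ≡ 2 (mod 5).
    Then x = 4 + 7·2 = 18, valid modulo lcm(7, 5) = 35: x ≡ 18 (mod 35).
  Combine with x ≡ 3 (mod 13): since gcd(35, 13) = 1, we get a unique residue mod 455.
    Write x = 18 + 35·t and substitute into x ≡ 3 (mod 13): 35·t ≡ 3 − 18 = -15 (mod 13).
    Reduce coefficients mod 13: 9·t ≡ 11 (mod 13).
    The inverse of 9 mod 13 is 3 (since 9·3 = 27 = 2·13 + 1), so t ≡ 3·11 = 33 ≡ 7 (mod 13).
    Then x = 18 + 35·7 = 263, valid modulo lcm(35, 13) = 455: x ≡ 263 (mod 455).
Verify: 263 mod 7 = 4 ✓, 263 mod 5 = 3 ✓, 263 mod 13 = 3 ✓.

x ≡ 263 (mod 455).


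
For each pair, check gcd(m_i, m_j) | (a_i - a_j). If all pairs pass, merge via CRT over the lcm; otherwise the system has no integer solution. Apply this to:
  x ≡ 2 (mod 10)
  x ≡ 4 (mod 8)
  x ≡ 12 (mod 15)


Moduli 10, 8, 15 are not pairwise coprime, so CRT works modulo lcm(m_i) when all pairwise compatibility conditions hold.
Pairwise compatibility: gcd(m_i, m_j) must divide a_i - a_j for every pair.
Merge one congruence at a time:
  Start: x ≡ 2 (mod 10).
  Combine with x ≡ 4 (mod 8): gcd(10, 8) = 2; 4 - 2 = 2, which IS divisible by 2, so compatible.
    Write x = 2 + 10·t and substitute into x ≡ 4 (mod 8): 10·t ≡ 4 − 2 = 2 (mod 8).
    Divide the congruence (and modulus) by g = 2: 5·t ≡ 1 (mod 4).
    Reduce coefficients mod 4: 1·t ≡ 1 (mod 4).
    So t ≡ 1 (mod 4).
    Then x = 2 + 10·1 = 12, valid modulo lcm(10, 8) = 40: x ≡ 12 (mod 40).
  Combine with x ≡ 12 (mod 15): gcd(40, 15) = 5; 12 - 12 = 0, which IS divisible by 5, so compatible.
    Write x = 12 + 40·t and substitute into x ≡ 12 (mod 15): 40·t ≡ 12 − 12 = 0 (mod 15).
    Divide the congruence (and modulus) by g = 5: 8·t ≡ 0 (mod 3).
    Reduce coefficients mod 3: 2·t ≡ 0 (mod 3).
    The inverse of 2 mod 3 is 2 (since 2·2 = 4 = 1·3 + 1), so t ≡ 2·0 = 0 ≡ 0 (mod 3).
    Then x = 12 + 40·0 = 12, valid modulo lcm(40, 15) = 120: x ≡ 12 (mod 120).
Verify: 12 mod 10 = 2, 12 mod 8 = 4, 12 mod 15 = 12.

x ≡ 12 (mod 120).


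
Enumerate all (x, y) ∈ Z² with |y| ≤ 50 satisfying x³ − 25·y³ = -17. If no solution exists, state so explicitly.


The equation is x³ - 25y³ = -17. For fixed y, x³ = 25·y³ − 17, so a solution requires the RHS to be a perfect cube.
Strategy: iterate y from -50 to 50, compute RHS = 25·y³ − 17, and check whether it is a (positive or negative) perfect cube.
Check small values of y:
  y = 0: RHS = -17 is not a perfect cube.
  y = 1: RHS = 8 = (2)³ ⇒ x = 2 works.
  y = -1: RHS = -42 is not a perfect cube.
  y = 2: RHS = 183 is not a perfect cube.
  y = -2: RHS = -217 is not a perfect cube.
  y = 3: RHS = 658 is not a perfect cube.
  y = -3: RHS = -692 is not a perfect cube.
Continuing the search up to |y| = 50 finds no further solutions beyond those listed.
Collected solutions: (2, 1).

Solutions (with |y| ≤ 50): (2, 1).


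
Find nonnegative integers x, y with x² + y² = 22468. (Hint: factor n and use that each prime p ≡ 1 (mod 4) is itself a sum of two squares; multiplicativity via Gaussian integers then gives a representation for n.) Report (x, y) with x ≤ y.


Step 1: Factor n = 22468 = 2^2 · 41 · 137.
Step 2: Check the mod-4 condition on each prime factor: 2 = 2 (special); 41 ≡ 1 (mod 4), exponent 1; 137 ≡ 1 (mod 4), exponent 1.
All primes ≡ 3 (mod 4) appear to even exponent (or don't appear), so by the two-squares theorem n IS expressible as a sum of two squares.
Step 3: Build a representation. Group n = k² · m with k = 2 and m = 41 · 137 = 5617 (a product of primes ≡ 1 (mod 4)); a representation of m scales to one of n via (k·x)² + (k·y)² = k²(x² + y²). Each prime p ≡ 1 (mod 4) is itself a sum of two squares; find a² by testing p − a² for a perfect square:
  41: 41 − 1² = 40, 41 − 2² = 37, 41 − 3² = 32, 41 − 4² = 25 = 5² ⇒ 41 = 4² + 5².
  137: 137 − 1² = 136, 137 − 2² = 133, 137 − 3² = 128, 137 − 4² = 121 = 11² ⇒ 137 = 4² + 11².
  Combine using the Brahmagupta–Fibonacci identity (a² + b²)(c² + d²) = (ac − bd)² + (ad + bc)² = (ac + bd)² + (ad − bc)²:
  41 · 137 = 5617: from (4² + 5²)(4² + 11²), take (4·4 − 5·11, 4·11 + 5·4) = (16 − 55, 44 + 20) = (-39, 64); dropping signs (only squares matter) gives (39, 64); check 39² + 64² = 1521 + 4096 = 5617 ✓.
  Scale by k = 2: (2·39, 2·64) = (78, 128).
Step 4: Order so x ≤ y and verify: 78² + 128² = 6084 + 16384 = 22468 = n. ✓

n = 22468 = 78² + 128² (one valid representation with x ≤ y).


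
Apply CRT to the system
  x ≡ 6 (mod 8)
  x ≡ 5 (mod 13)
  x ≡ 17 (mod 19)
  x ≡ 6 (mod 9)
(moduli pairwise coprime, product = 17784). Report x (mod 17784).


Product of moduli M = 8 · 13 · 19 · 9 = 17784.
Merge one congruence at a time:
  Start: x ≡ 6 (mod 8).
  Combine with x ≡ 5 (mod 13); new modulus lcm = 104.
    Write x = 6 + 8·t and substitute into x ≡ 5 (mod 13): 8·t ≡ 5 − 6 = -1 (mod 13).
    Reduce coefficients mod 13: 8·t ≡ 12 (mod 13).
    The inverse of 8 mod 13 is 5 (since 8·5 = 40 = 3·13 + 1), so t ≡ 5·12 = 60 ≡ 8 (mod 13).
    Then x = 6 + 8·8 = 70, valid modulo lcm(8, 13) = 104: x ≡ 70 (mod 104).
  Combine with x ≡ 17 (mod 19); new modulus lcm = 1976.
    Write x = 70 + 104·t and substitute into x ≡ 17 (mod 19): 104·t ≡ 17 − 70 = -53 (mod 19).
    Reduce coefficients mod 19: 9·t ≡ 4 (mod 19).
    The inverse of 9 mod 19 is 17 (since 9·17 = 153 = 8·19 + 1), so t ≡ 17·4 = 68 ≡ 11 (mod 19).
    Then x = 70 + 104·11 = 1214, valid modulo lcm(104, 19) = 1976: x ≡ 1214 (mod 1976).
  Combine with x ≡ 6 (mod 9); new modulus lcm = 17784.
    Write x = 1214 + 1976·t and substitute into x ≡ 6 (mod 9): 1976·t ≡ 6 − 1214 = -1208 (mod 9).
    Reduce coefficients mod 9: 5·t ≡ 7 (mod 9).
    The inverse of 5 mod 9 is 2 (since 5·2 = 10 = 1·9 + 1), so t ≡ 2·7 = 14 ≡ 5 (mod 9).
    Then x = 1214 + 1976·5 = 11094, valid modulo lcm(1976, 9) = 17784: x ≡ 11094 (mod 17784).
Verify against each original: 11094 mod 8 = 6, 11094 mod 13 = 5, 11094 mod 19 = 17, 11094 mod 9 = 6.

x ≡ 11094 (mod 17784).


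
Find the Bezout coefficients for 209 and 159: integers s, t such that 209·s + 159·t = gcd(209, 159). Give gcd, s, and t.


Euclidean algorithm on (209, 159) — divide until remainder is 0:
  209 = 1 · 159 + 50
  159 = 3 · 50 + 9
  50 = 5 · 9 + 5
  9 = 1 · 5 + 4
  5 = 1 · 4 + 1
  4 = 4 · 1 + 0
gcd(209, 159) = 1.
Track Bezout coefficients alongside the remainders: start with r₀ = 209 = a·1 + b·0 (s = 1, t = 0) and r₁ = 159 = a·0 + b·1 (s = 0, t = 1); each new remainder r_{k+1} = r_{k-1} − q_k·r_k inherits s_{k+1} = s_{k-1} − q_k·s_k, t_{k+1} = t_{k-1} − q_k·t_k, so r_k = a·s_k + b·t_k at every step:
  q = 1: r = 50, s = 1 − 1·0 = 1, t = 0 − 1·1 = -1  (check: 209·1 + 159·(-1) = 50)
  q = 3: r = 9, s = 0 − 3·1 = -3, t = 1 − 3·(-1) = 4  (check: 209·(-3) + 159·4 = 9)
  q = 5: r = 5, s = 1 − 5·(-3) = 16, t = -1 − 5·4 = -21  (check: 209·16 + 159·(-21) = 5)
  q = 1: r = 4, s = -3 − 1·16 = -19, t = 4 − 1·(-21) = 25  (check: 209·(-19) + 159·25 = 4)
  q = 1: r = 1, s = 16 − 1·(-19) = 35, t = -21 − 1·25 = -46  (check: 209·35 + 159·(-46) = 1)
The row with r = 1 (the gcd) gives the Bezout coefficients s = 35, t = -46.
Result: 209 · (35) + 159 · (-46) = 1.

gcd(209, 159) = 1; s = 35, t = -46 (check: 209·35 + 159·(-46) = 1).


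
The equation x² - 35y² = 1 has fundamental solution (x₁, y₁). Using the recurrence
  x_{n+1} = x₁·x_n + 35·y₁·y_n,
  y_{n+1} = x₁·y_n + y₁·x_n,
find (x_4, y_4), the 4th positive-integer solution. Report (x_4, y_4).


Step 1: Find the fundamental solution (x₁, y₁) of x² - 35y² = 1.
  Expand √35 as a continued fraction. a₀ = ⌊√35⌋ = 5; iterate m_{k+1} = d_k·a_k − m_k, d_{k+1} = (35 − m_{k+1}²)/d_k, a_{k+1} = ⌊(a₀ + m_{k+1})/d_{k+1}⌋ (starting m₀ = 0, d₀ = 1), with convergents p_k = a_k·p_{k-1} + p_{k-2}, q_k = a_k·q_{k-1} + q_{k-2} (p₋₁ = 1, q₋₁ = 0):
  k = 0: a₀ = 5; p₀/q₀ = 5/1; p₀² − 35·q₀² = 25 − 35 = -10.
  k = 1: m = 5, d = 10, a = ⌊(5 + 5)/10⌋ = 1; p/q = (1·5 + 1)/(1·1 + 0) = 6/1; p² − 35·q² = 36 − 35 = 1.
  The first convergent with p² − 35·q² = 1 gives the fundamental solution (x₁, y₁) = (6, 1).
Step 2: Apply the recurrence (x_{n+1}, y_{n+1}) = (x₁x_n + 35y₁y_n, x₁y_n + y₁x_n) repeatedly.
  From (x_1, y_1) = (6, 1): x_2 = 6·6 + 35·1·1 = 71; y_2 = 6·1 + 1·6 = 12.
  From (x_2, y_2) = (71, 12): x_3 = 6·71 + 35·1·12 = 846; y_3 = 6·12 + 1·71 = 143.
  From (x_3, y_3) = (846, 143): x_4 = 6·846 + 35·1·143 = 10081; y_4 = 6·143 + 1·846 = 1704.
Step 3: Verify x_4² - 35·y_4² = 101626561 - 101626560 = 1 (should be 1). ✓

(x_1, y_1) = (6, 1); (x_4, y_4) = (10081, 1704).


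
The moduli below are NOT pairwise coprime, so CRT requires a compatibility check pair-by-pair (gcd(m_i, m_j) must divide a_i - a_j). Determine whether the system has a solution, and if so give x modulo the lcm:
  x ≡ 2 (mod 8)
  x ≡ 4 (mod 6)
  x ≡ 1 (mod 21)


Moduli 8, 6, 21 are not pairwise coprime, so CRT works modulo lcm(m_i) when all pairwise compatibility conditions hold.
Pairwise compatibility: gcd(m_i, m_j) must divide a_i - a_j for every pair.
Merge one congruence at a time:
  Start: x ≡ 2 (mod 8).
  Combine with x ≡ 4 (mod 6): gcd(8, 6) = 2; 4 - 2 = 2, which IS divisible by 2, so compatible.
    Write x = 2 + 8·t and substitute into x ≡ 4 (mod 6): 8·t ≡ 4 − 2 = 2 (mod 6).
    Divide the congruence (and modulus) by g = 2: 4·t ≡ 1 (mod 3).
    Reduce coefficients mod 3: 1·t ≡ 1 (mod 3).
    So t ≡ 1 (mod 3).
    Then x = 2 + 8·1 = 10, valid modulo lcm(8, 6) = 24: x ≡ 10 (mod 24).
  Combine with x ≡ 1 (mod 21): gcd(24, 21) = 3; 1 - 10 = -9, which IS divisible by 3, so compatible.
    Write x = 10 + 24·t and substitute into x ≡ 1 (mod 21): 24·t ≡ 1 − 10 = -9 (mod 21).
    Divide the congruence (and modulus) by g = 3: 8·t ≡ -3 (mod 7).
    Reduce coefficients mod 7: 1·t ≡ 4 (mod 7).
    So t ≡ 4 (mod 7).
    Then x = 10 + 24·4 = 106, valid modulo lcm(24, 21) = 168: x ≡ 106 (mod 168).
Verify: 106 mod 8 = 2, 106 mod 6 = 4, 106 mod 21 = 1.

x ≡ 106 (mod 168).


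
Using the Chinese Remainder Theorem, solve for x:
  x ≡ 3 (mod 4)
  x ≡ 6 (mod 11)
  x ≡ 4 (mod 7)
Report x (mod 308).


Moduli 4, 11, 7 are pairwise coprime; by CRT there is a unique solution modulo M = 4 · 11 · 7 = 308.
Solve pairwise, accumulating the modulus:
  Start with x ≡ 3 (mod 4).
  Combine with x ≡ 6 (mod 11): since gcd(4, 11) = 1, we get a unique residue mod 44.
    Write x = 3 + 4·t and substitute into x ≡ 6 (mod 11): 4·t ≡ 6 − 3 = 3 (mod 11).
    The inverse of 4 mod 11 is 3 (since 4·3 = 12 = 1·11 + 1), so t ≡ 3·3 = 9 ≡ 9 (mod 11).
    Then x = 3 + 4·9 = 39, valid modulo lcm(4, 11) = 44: x ≡ 39 (mod 44).
  Combine with x ≡ 4 (mod 7): since gcd(44, 7) = 1, we get a unique residue mod 308.
    Write x = 39 + 44·t and substitute into x ≡ 4 (mod 7): 44·t ≡ 4 − 39 = -35 (mod 7).
    Reduce coefficients mod 7: 2·t ≡ 0 (mod 7).
    The inverse of 2 mod 7 is 4 (since 2·4 = 8 = 1·7 + 1), so t ≡ 4·0 = 0 ≡ 0 (mod 7).
    Then x = 39 + 44·0 = 39, valid modulo lcm(44, 7) = 308: x ≡ 39 (mod 308).
Verify: 39 mod 4 = 3 ✓, 39 mod 11 = 6 ✓, 39 mod 7 = 4 ✓.

x ≡ 39 (mod 308).


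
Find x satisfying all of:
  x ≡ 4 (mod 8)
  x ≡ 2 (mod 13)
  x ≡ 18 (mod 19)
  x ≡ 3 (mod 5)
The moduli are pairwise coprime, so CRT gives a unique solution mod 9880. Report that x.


Product of moduli M = 8 · 13 · 19 · 5 = 9880.
Merge one congruence at a time:
  Start: x ≡ 4 (mod 8).
  Combine with x ≡ 2 (mod 13); new modulus lcm = 104.
    Write x = 4 + 8·t and substitute into x ≡ 2 (mod 13): 8·t ≡ 2 − 4 = -2 (mod 13).
    Reduce coefficients mod 13: 8·t ≡ 11 (mod 13).
    The inverse of 8 mod 13 is 5 (since 8·5 = 40 = 3·13 + 1), so t ≡ 5·11 = 55 ≡ 3 (mod 13).
    Then x = 4 + 8·3 = 28, valid modulo lcm(8, 13) = 104: x ≡ 28 (mod 104).
  Combine with x ≡ 18 (mod 19); new modulus lcm = 1976.
    Write x = 28 + 104·t and substitute into x ≡ 18 (mod 19): 104·t ≡ 18 − 28 = -10 (mod 19).
    Reduce coefficients mod 19: 9·t ≡ 9 (mod 19).
    The inverse of 9 mod 19 is 17 (since 9·17 = 153 = 8·19 + 1), so t ≡ 17·9 = 153 ≡ 1 (mod 19).
    Then x = 28 + 104·1 = 132, valid modulo lcm(104, 19) = 1976: x ≡ 132 (mod 1976).
  Combine with x ≡ 3 (mod 5); new modulus lcm = 9880.
    Write x = 132 + 1976·t and substitute into x ≡ 3 (mod 5): 1976·t ≡ 3 − 132 = -129 (mod 5).
    Reduce coefficients mod 5: 1·t ≡ 1 (mod 5).
    So t ≡ 1 (mod 5).
    Then x = 132 + 1976·1 = 2108, valid modulo lcm(1976, 5) = 9880: x ≡ 2108 (mod 9880).
Verify against each original: 2108 mod 8 = 4, 2108 mod 13 = 2, 2108 mod 19 = 18, 2108 mod 5 = 3.

x ≡ 2108 (mod 9880).


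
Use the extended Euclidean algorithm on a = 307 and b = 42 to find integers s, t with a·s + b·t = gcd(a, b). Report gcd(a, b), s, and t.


Euclidean algorithm on (307, 42) — divide until remainder is 0:
  307 = 7 · 42 + 13
  42 = 3 · 13 + 3
  13 = 4 · 3 + 1
  3 = 3 · 1 + 0
gcd(307, 42) = 1.
Track Bezout coefficients alongside the remainders: start with r₀ = 307 = a·1 + b·0 (s = 1, t = 0) and r₁ = 42 = a·0 + b·1 (s = 0, t = 1); each new remainder r_{k+1} = r_{k-1} − q_k·r_k inherits s_{k+1} = s_{k-1} − q_k·s_k, t_{k+1} = t_{k-1} − q_k·t_k, so r_k = a·s_k + b·t_k at every step:
  q = 7: r = 13, s = 1 − 7·0 = 1, t = 0 − 7·1 = -7  (check: 307·1 + 42·(-7) = 13)
  q = 3: r = 3, s = 0 − 3·1 = -3, t = 1 − 3·(-7) = 22  (check: 307·(-3) + 42·22 = 3)
  q = 4: r = 1, s = 1 − 4·(-3) = 13, t = -7 − 4·22 = -95  (check: 307·13 + 42·(-95) = 1)
The row with r = 1 (the gcd) gives the Bezout coefficients s = 13, t = -95.
Result: 307 · (13) + 42 · (-95) = 1.

gcd(307, 42) = 1; s = 13, t = -95 (check: 307·13 + 42·(-95) = 1).


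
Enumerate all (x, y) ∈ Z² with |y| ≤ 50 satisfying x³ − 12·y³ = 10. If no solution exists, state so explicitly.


The equation is x³ - 12y³ = 10. For fixed y, x³ = 12·y³ + 10, so a solution requires the RHS to be a perfect cube.
Strategy: iterate y from -50 to 50, compute RHS = 12·y³ + 10, and check whether it is a (positive or negative) perfect cube.
Check small values of y:
  y = 0: RHS = 10 is not a perfect cube.
  y = 1: RHS = 22 is not a perfect cube.
  y = -1: RHS = -2 is not a perfect cube.
  y = 2: RHS = 106 is not a perfect cube.
  y = -2: RHS = -86 is not a perfect cube.
  y = 3: RHS = 334 is not a perfect cube.
  y = -3: RHS = -314 is not a perfect cube.
Continuing the search up to |y| = 50 finds no solutions either.
No (x, y) in the scanned range satisfies the equation.

No integer solutions with |y| ≤ 50.


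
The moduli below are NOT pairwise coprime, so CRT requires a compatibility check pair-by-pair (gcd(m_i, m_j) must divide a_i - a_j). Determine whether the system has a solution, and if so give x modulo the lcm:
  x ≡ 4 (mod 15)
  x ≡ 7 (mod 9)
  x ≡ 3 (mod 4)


Moduli 15, 9, 4 are not pairwise coprime, so CRT works modulo lcm(m_i) when all pairwise compatibility conditions hold.
Pairwise compatibility: gcd(m_i, m_j) must divide a_i - a_j for every pair.
Merge one congruence at a time:
  Start: x ≡ 4 (mod 15).
  Combine with x ≡ 7 (mod 9): gcd(15, 9) = 3; 7 - 4 = 3, which IS divisible by 3, so compatible.
    Write x = 4 + 15·t and substitute into x ≡ 7 (mod 9): 15·t ≡ 7 − 4 = 3 (mod 9).
    Divide the congruence (and modulus) by g = 3: 5·t ≡ 1 (mod 3).
    Reduce coefficients mod 3: 2·t ≡ 1 (mod 3).
    The inverse of 2 mod 3 is 2 (since 2·2 = 4 = 1·3 + 1), so t ≡ 2·1 = 2 ≡ 2 (mod 3).
    Then x = 4 + 15·2 = 34, valid modulo lcm(15, 9) = 45: x ≡ 34 (mod 45).
  Combine with x ≡ 3 (mod 4): gcd(45, 4) = 1; 3 - 34 = -31, which IS divisible by 1, so compatible.
    Write x = 34 + 45·t and substitute into x ≡ 3 (mod 4): 45·t ≡ 3 − 34 = -31 (mod 4).
    Reduce coefficients mod 4: 1·t ≡ 1 (mod 4).
    So t ≡ 1 (mod 4).
    Then x = 34 + 45·1 = 79, valid modulo lcm(45, 4) = 180: x ≡ 79 (mod 180).
Verify: 79 mod 15 = 4, 79 mod 9 = 7, 79 mod 4 = 3.

x ≡ 79 (mod 180).


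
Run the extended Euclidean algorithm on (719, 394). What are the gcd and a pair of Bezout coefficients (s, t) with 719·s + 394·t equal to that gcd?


Euclidean algorithm on (719, 394) — divide until remainder is 0:
  719 = 1 · 394 + 325
  394 = 1 · 325 + 69
  325 = 4 · 69 + 49
  69 = 1 · 49 + 20
  49 = 2 · 20 + 9
  20 = 2 · 9 + 2
  9 = 4 · 2 + 1
  2 = 2 · 1 + 0
gcd(719, 394) = 1.
Track Bezout coefficients alongside the remainders: start with r₀ = 719 = a·1 + b·0 (s = 1, t = 0) and r₁ = 394 = a·0 + b·1 (s = 0, t = 1); each new remainder r_{k+1} = r_{k-1} − q_k·r_k inherits s_{k+1} = s_{k-1} − q_k·s_k, t_{k+1} = t_{k-1} − q_k·t_k, so r_k = a·s_k + b·t_k at every step:
  q = 1: r = 325, s = 1 − 1·0 = 1, t = 0 − 1·1 = -1  (check: 719·1 + 394·(-1) = 325)
  q = 1: r = 69, s = 0 − 1·1 = -1, t = 1 − 1·(-1) = 2  (check: 719·(-1) + 394·2 = 69)
  q = 4: r = 49, s = 1 − 4·(-1) = 5, t = -1 − 4·2 = -9  (check: 719·5 + 394·(-9) = 49)
  q = 1: r = 20, s = -1 − 1·5 = -6, t = 2 − 1·(-9) = 11  (check: 719·(-6) + 394·11 = 20)
  q = 2: r = 9, s = 5 − 2·(-6) = 17, t = -9 − 2·11 = -31  (check: 719·17 + 394·(-31) = 9)
  q = 2: r = 2, s = -6 − 2·17 = -40, t = 11 − 2·(-31) = 73  (check: 719·(-40) + 394·73 = 2)
  q = 4: r = 1, s = 17 − 4·(-40) = 177, t = -31 − 4·73 = -323  (check: 719·177 + 394·(-323) = 1)
The row with r = 1 (the gcd) gives the Bezout coefficients s = 177, t = -323.
Result: 719 · (177) + 394 · (-323) = 1.

gcd(719, 394) = 1; s = 177, t = -323 (check: 719·177 + 394·(-323) = 1).


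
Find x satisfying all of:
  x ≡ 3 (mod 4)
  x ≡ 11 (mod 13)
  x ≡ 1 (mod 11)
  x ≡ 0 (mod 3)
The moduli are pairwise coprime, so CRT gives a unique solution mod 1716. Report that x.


Product of moduli M = 4 · 13 · 11 · 3 = 1716.
Merge one congruence at a time:
  Start: x ≡ 3 (mod 4).
  Combine with x ≡ 11 (mod 13); new modulus lcm = 52.
    Write x = 3 + 4·t and substitute into x ≡ 11 (mod 13): 4·t ≡ 11 − 3 = 8 (mod 13).
    The inverse of 4 mod 13 is 10 (since 4·10 = 40 = 3·13 + 1), so t ≡ 10·8 = 80 ≡ 2 (mod 13).
    Then x = 3 + 4·2 = 11, valid modulo lcm(4, 13) = 52: x ≡ 11 (mod 52).
  Combine with x ≡ 1 (mod 11); new modulus lcm = 572.
    Write x = 11 + 52·t and substitute into x ≡ 1 (mod 11): 52·t ≡ 1 − 11 = -10 (mod 11).
    Reduce coefficients mod 11: 8·t ≡ 1 (mod 11).
    The inverse of 8 mod 11 is 7 (since 8·7 = 56 = 5·11 + 1), so t ≡ 7·1 = 7 ≡ 7 (mod 11).
    Then x = 11 + 52·7 = 375, valid modulo lcm(52, 11) = 572: x ≡ 375 (mod 572).
  Combine with x ≡ 0 (mod 3); new modulus lcm = 1716.
    Write x = 375 + 572·t and substitute into x ≡ 0 (mod 3): 572·t ≡ 0 − 375 = -375 (mod 3).
    Reduce coefficients mod 3: 2·t ≡ 0 (mod 3).
    The inverse of 2 mod 3 is 2 (since 2·2 = 4 = 1·3 + 1), so t ≡ 2·0 = 0 ≡ 0 (mod 3).
    Then x = 375 + 572·0 = 375, valid modulo lcm(572, 3) = 1716: x ≡ 375 (mod 1716).
Verify against each original: 375 mod 4 = 3, 375 mod 13 = 11, 375 mod 11 = 1, 375 mod 3 = 0.

x ≡ 375 (mod 1716).


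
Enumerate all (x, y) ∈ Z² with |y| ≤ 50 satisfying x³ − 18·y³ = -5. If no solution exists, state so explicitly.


The equation is x³ - 18y³ = -5. For fixed y, x³ = 18·y³ − 5, so a solution requires the RHS to be a perfect cube.
Strategy: iterate y from -50 to 50, compute RHS = 18·y³ − 5, and check whether it is a (positive or negative) perfect cube.
Check small values of y:
  y = 0: RHS = -5 is not a perfect cube.
  y = 1: RHS = 13 is not a perfect cube.
  y = -1: RHS = -23 is not a perfect cube.
  y = 2: RHS = 139 is not a perfect cube.
  y = -2: RHS = -149 is not a perfect cube.
  y = 3: RHS = 481 is not a perfect cube.
  y = -3: RHS = -491 is not a perfect cube.
Continuing the search up to |y| = 50 finds no solutions either.
No (x, y) in the scanned range satisfies the equation.

No integer solutions with |y| ≤ 50.


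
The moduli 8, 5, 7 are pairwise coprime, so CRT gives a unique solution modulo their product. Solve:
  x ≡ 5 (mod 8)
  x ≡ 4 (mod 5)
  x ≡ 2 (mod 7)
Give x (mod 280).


Moduli 8, 5, 7 are pairwise coprime; by CRT there is a unique solution modulo M = 8 · 5 · 7 = 280.
Solve pairwise, accumulating the modulus:
  Start with x ≡ 5 (mod 8).
  Combine with x ≡ 4 (mod 5): since gcd(8, 5) = 1, we get a unique residue mod 40.
    Write x = 5 + 8·t and substitute into x ≡ 4 (mod 5): 8·t ≡ 4 − 5 = -1 (mod 5).
    Reduce coefficients mod 5: 3·t ≡ 4 (mod 5).
    The inverse of 3 mod 5 is 2 (since 3·2 = 6 = 1·5 + 1), so t ≡ 2·4 = 8 ≡ 3 (mod 5).
    Then x = 5 + 8·3 = 29, valid modulo lcm(8, 5) = 40: x ≡ 29 (mod 40).
  Combine with x ≡ 2 (mod 7): since gcd(40, 7) = 1, we get a unique residue mod 280.
    Write x = 29 + 40·t and substitute into x ≡ 2 (mod 7): 40·t ≡ 2 − 29 = -27 (mod 7).
    Reduce coefficients mod 7: 5·t ≡ 1 (mod 7).
    The inverse of 5 mod 7 is 3 (since 5·3 = 15 = 2·7 + 1), so t ≡ 3·1 = 3 ≡ 3 (mod 7).
    Then x = 29 + 40·3 = 149, valid modulo lcm(40, 7) = 280: x ≡ 149 (mod 280).
Verify: 149 mod 8 = 5 ✓, 149 mod 5 = 4 ✓, 149 mod 7 = 2 ✓.

x ≡ 149 (mod 280).


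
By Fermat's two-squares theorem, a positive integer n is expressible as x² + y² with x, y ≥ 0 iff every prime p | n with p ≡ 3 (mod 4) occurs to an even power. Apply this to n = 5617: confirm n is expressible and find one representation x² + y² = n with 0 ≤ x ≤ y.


Step 1: Factor n = 5617 = 41 · 137.
Step 2: Check the mod-4 condition on each prime factor: 41 ≡ 1 (mod 4), exponent 1; 137 ≡ 1 (mod 4), exponent 1.
All primes ≡ 3 (mod 4) appear to even exponent (or don't appear), so by the two-squares theorem n IS expressible as a sum of two squares.
Step 3: Build a representation. Here n = 41 · 137 is a product of primes ≡ 1 (mod 4). Each prime p ≡ 1 (mod 4) is itself a sum of two squares; find a² by testing p − a² for a perfect square:
  41: 41 − 1² = 40, 41 − 2² = 37, 41 − 3² = 32, 41 − 4² = 25 = 5² ⇒ 41 = 4² + 5².
  137: 137 − 1² = 136, 137 − 2² = 133, 137 − 3² = 128, 137 − 4² = 121 = 11² ⇒ 137 = 4² + 11².
  Combine using the Brahmagupta–Fibonacci identity (a² + b²)(c² + d²) = (ac − bd)² + (ad + bc)² = (ac + bd)² + (ad − bc)²:
  41 · 137 = 5617: from (4² + 5²)(4² + 11²), take (4·4 − 5·11, 4·11 + 5·4) = (16 − 55, 44 + 20) = (-39, 64); dropping signs (only squares matter) gives (39, 64); check 39² + 64² = 1521 + 4096 = 5617 ✓.
Step 4: Order so x ≤ y and verify: 39² + 64² = 1521 + 4096 = 5617 = n. ✓

n = 5617 = 39² + 64² (one valid representation with x ≤ y).


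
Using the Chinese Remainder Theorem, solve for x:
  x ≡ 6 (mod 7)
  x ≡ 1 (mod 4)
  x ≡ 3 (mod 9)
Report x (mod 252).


Moduli 7, 4, 9 are pairwise coprime; by CRT there is a unique solution modulo M = 7 · 4 · 9 = 252.
Solve pairwise, accumulating the modulus:
  Start with x ≡ 6 (mod 7).
  Combine with x ≡ 1 (mod 4): since gcd(7, 4) = 1, we get a unique residue mod 28.
    Write x = 6 + 7·t and substitute into x ≡ 1 (mod 4): 7·t ≡ 1 − 6 = -5 (mod 4).
    Reduce coefficients mod 4: 3·t ≡ 3 (mod 4).
    The inverse of 3 mod 4 is 3 (since 3·3 = 9 = 2·4 + 1), so t ≡ 3·3 = 9 ≡ 1 (mod 4).
    Then x = 6 + 7·1 = 13, valid modulo lcm(7, 4) = 28: x ≡ 13 (mod 28).
  Combine with x ≡ 3 (mod 9): since gcd(28, 9) = 1, we get a unique residue mod 252.
    Write x = 13 + 28·t and substitute into x ≡ 3 (mod 9): 28·t ≡ 3 − 13 = -10 (mod 9).
    Reduce coefficients mod 9: 1·t ≡ 8 (mod 9).
    So t ≡ 8 (mod 9).
    Then x = 13 + 28·8 = 237, valid modulo lcm(28, 9) = 252: x ≡ 237 (mod 252).
Verify: 237 mod 7 = 6 ✓, 237 mod 4 = 1 ✓, 237 mod 9 = 3 ✓.

x ≡ 237 (mod 252).


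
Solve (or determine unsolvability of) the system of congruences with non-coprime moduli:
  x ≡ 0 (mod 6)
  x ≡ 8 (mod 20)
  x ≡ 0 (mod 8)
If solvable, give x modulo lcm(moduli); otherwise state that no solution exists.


Moduli 6, 20, 8 are not pairwise coprime, so CRT works modulo lcm(m_i) when all pairwise compatibility conditions hold.
Pairwise compatibility: gcd(m_i, m_j) must divide a_i - a_j for every pair.
Merge one congruence at a time:
  Start: x ≡ 0 (mod 6).
  Combine with x ≡ 8 (mod 20): gcd(6, 20) = 2; 8 - 0 = 8, which IS divisible by 2, so compatible.
    Write x = 0 + 6·t and substitute into x ≡ 8 (mod 20): 6·t ≡ 8 − 0 = 8 (mod 20).
    Divide the congruence (and modulus) by g = 2: 3·t ≡ 4 (mod 10).
    The inverse of 3 mod 10 is 7 (since 3·7 = 21 = 2·10 + 1), so t ≡ 7·4 = 28 ≡ 8 (mod 10).
    Then x = 0 + 6·8 = 48, valid modulo lcm(6, 20) = 60: x ≡ 48 (mod 60).
  Combine with x ≡ 0 (mod 8): gcd(60, 8) = 4; 0 - 48 = -48, which IS divisible by 4, so compatible.
    Write x = 48 + 60·t and substitute into x ≡ 0 (mod 8): 60·t ≡ 0 − 48 = -48 (mod 8).
    Divide the congruence (and modulus) by g = 4: 15·t ≡ -12 (mod 2).
    Reduce coefficients mod 2: 1·t ≡ 0 (mod 2).
    So t ≡ 0 (mod 2).
    Then x = 48 + 60·0 = 48, valid modulo lcm(60, 8) = 120: x ≡ 48 (mod 120).
Verify: 48 mod 6 = 0, 48 mod 20 = 8, 48 mod 8 = 0.

x ≡ 48 (mod 120).


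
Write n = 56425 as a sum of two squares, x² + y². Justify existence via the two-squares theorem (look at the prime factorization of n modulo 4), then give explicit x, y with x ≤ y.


Step 1: Factor n = 56425 = 5^2 · 37 · 61.
Step 2: Check the mod-4 condition on each prime factor: 5 ≡ 1 (mod 4), exponent 2; 37 ≡ 1 (mod 4), exponent 1; 61 ≡ 1 (mod 4), exponent 1.
All primes ≡ 3 (mod 4) appear to even exponent (or don't appear), so by the two-squares theorem n IS expressible as a sum of two squares.
Step 3: Build a representation. Group n = k² · m with k = 5 and m = 37 · 61 = 2257 (a product of primes ≡ 1 (mod 4)); a representation of m scales to one of n via (k·x)² + (k·y)² = k²(x² + y²). Each prime p ≡ 1 (mod 4) is itself a sum of two squares; find a² by testing p − a² for a perfect square:
  37: 37 − 1² = 36 = 6² ⇒ 37 = 1² + 6².
  61: 61 − 1² = 60, 61 − 2² = 57, 61 − 3² = 52, 61 − 4² = 45, 61 − 5² = 36 = 6² ⇒ 61 = 5² + 6².
  Combine using the Brahmagupta–Fibonacci identity (a² + b²)(c² + d²) = (ac − bd)² + (ad + bc)² = (ac + bd)² + (ad − bc)²:
  37 · 61 = 2257: from (1² + 6²)(5² + 6²), take (1·5 − 6·6, 1·6 + 6·5) = (5 − 36, 6 + 30) = (-31, 36); dropping signs (only squares matter) gives (31, 36); check 31² + 36² = 961 + 1296 = 2257 ✓.
  Scale by k = 5: (5·31, 5·36) = (155, 180).
Step 4: Order so x ≤ y and verify: 155² + 180² = 24025 + 32400 = 56425 = n. ✓

n = 56425 = 155² + 180² (one valid representation with x ≤ y).


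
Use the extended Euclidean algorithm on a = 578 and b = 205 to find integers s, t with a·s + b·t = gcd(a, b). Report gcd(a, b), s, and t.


Euclidean algorithm on (578, 205) — divide until remainder is 0:
  578 = 2 · 205 + 168
  205 = 1 · 168 + 37
  168 = 4 · 37 + 20
  37 = 1 · 20 + 17
  20 = 1 · 17 + 3
  17 = 5 · 3 + 2
  3 = 1 · 2 + 1
  2 = 2 · 1 + 0
gcd(578, 205) = 1.
Track Bezout coefficients alongside the remainders: start with r₀ = 578 = a·1 + b·0 (s = 1, t = 0) and r₁ = 205 = a·0 + b·1 (s = 0, t = 1); each new remainder r_{k+1} = r_{k-1} − q_k·r_k inherits s_{k+1} = s_{k-1} − q_k·s_k, t_{k+1} = t_{k-1} − q_k·t_k, so r_k = a·s_k + b·t_k at every step:
  q = 2: r = 168, s = 1 − 2·0 = 1, t = 0 − 2·1 = -2  (check: 578·1 + 205·(-2) = 168)
  q = 1: r = 37, s = 0 − 1·1 = -1, t = 1 − 1·(-2) = 3  (check: 578·(-1) + 205·3 = 37)
  q = 4: r = 20, s = 1 − 4·(-1) = 5, t = -2 − 4·3 = -14  (check: 578·5 + 205·(-14) = 20)
  q = 1: r = 17, s = -1 − 1·5 = -6, t = 3 − 1·(-14) = 17  (check: 578·(-6) + 205·17 = 17)
  q = 1: r = 3, s = 5 − 1·(-6) = 11, t = -14 − 1·17 = -31  (check: 578·11 + 205·(-31) = 3)
  q = 5: r = 2, s = -6 − 5·11 = -61, t = 17 − 5·(-31) = 172  (check: 578·(-61) + 205·172 = 2)
  q = 1: r = 1, s = 11 − 1·(-61) = 72, t = -31 − 1·172 = -203  (check: 578·72 + 205·(-203) = 1)
The row with r = 1 (the gcd) gives the Bezout coefficients s = 72, t = -203.
Result: 578 · (72) + 205 · (-203) = 1.

gcd(578, 205) = 1; s = 72, t = -203 (check: 578·72 + 205·(-203) = 1).


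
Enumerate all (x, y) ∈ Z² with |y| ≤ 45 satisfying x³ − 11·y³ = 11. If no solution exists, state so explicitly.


The equation is x³ - 11y³ = 11. For fixed y, x³ = 11·y³ + 11, so a solution requires the RHS to be a perfect cube.
Strategy: iterate y from -45 to 45, compute RHS = 11·y³ + 11, and check whether it is a (positive or negative) perfect cube.
Check small values of y:
  y = 0: RHS = 11 is not a perfect cube.
  y = 1: RHS = 22 is not a perfect cube.
  y = -1: RHS = 0 = (0)³ ⇒ x = 0 works.
  y = 2: RHS = 99 is not a perfect cube.
  y = -2: RHS = -77 is not a perfect cube.
  y = 3: RHS = 308 is not a perfect cube.
  y = -3: RHS = -286 is not a perfect cube.
Continuing the search up to |y| = 45 finds no further solutions beyond those listed.
Collected solutions: (0, -1).

Solutions (with |y| ≤ 45): (0, -1).


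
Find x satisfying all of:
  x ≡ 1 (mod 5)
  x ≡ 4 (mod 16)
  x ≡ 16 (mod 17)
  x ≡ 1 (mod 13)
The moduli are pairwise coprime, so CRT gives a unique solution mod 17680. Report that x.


Product of moduli M = 5 · 16 · 17 · 13 = 17680.
Merge one congruence at a time:
  Start: x ≡ 1 (mod 5).
  Combine with x ≡ 4 (mod 16); new modulus lcm = 80.
    Write x = 1 + 5·t and substitute into x ≡ 4 (mod 16): 5·t ≡ 4 − 1 = 3 (mod 16).
    The inverse of 5 mod 16 is 13 (since 5·13 = 65 = 4·16 + 1), so t ≡ 13·3 = 39 ≡ 7 (mod 16).
    Then x = 1 + 5·7 = 36, valid modulo lcm(5, 16) = 80: x ≡ 36 (mod 80).
  Combine with x ≡ 16 (mod 17); new modulus lcm = 1360.
    Write x = 36 + 80·t and substitute into x ≡ 16 (mod 17): 80·t ≡ 16 − 36 = -20 (mod 17).
    Reduce coefficients mod 17: 12·t ≡ 14 (mod 17).
    The inverse of 12 mod 17 is 10 (since 12·10 = 120 = 7·17 + 1), so t ≡ 10·14 = 140 ≡ 4 (mod 17).
    Then x = 36 + 80·4 = 356, valid modulo lcm(80, 17) = 1360: x ≡ 356 (mod 1360).
  Combine with x ≡ 1 (mod 13); new modulus lcm = 17680.
    Write x = 356 + 1360·t and substitute into x ≡ 1 (mod 13): 1360·t ≡ 1 − 356 = -355 (mod 13).
    Reduce coefficients mod 13: 8·t ≡ 9 (mod 13).
    The inverse of 8 mod 13 is 5 (since 8·5 = 40 = 3·13 + 1), so t ≡ 5·9 = 45 ≡ 6 (mod 13).
    Then x = 356 + 1360·6 = 8516, valid modulo lcm(1360, 13) = 17680: x ≡ 8516 (mod 17680).
Verify against each original: 8516 mod 5 = 1, 8516 mod 16 = 4, 8516 mod 17 = 16, 8516 mod 13 = 1.

x ≡ 8516 (mod 17680).


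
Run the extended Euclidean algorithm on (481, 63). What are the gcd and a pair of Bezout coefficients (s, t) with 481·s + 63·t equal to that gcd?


Euclidean algorithm on (481, 63) — divide until remainder is 0:
  481 = 7 · 63 + 40
  63 = 1 · 40 + 23
  40 = 1 · 23 + 17
  23 = 1 · 17 + 6
  17 = 2 · 6 + 5
  6 = 1 · 5 + 1
  5 = 5 · 1 + 0
gcd(481, 63) = 1.
Track Bezout coefficients alongside the remainders: start with r₀ = 481 = a·1 + b·0 (s = 1, t = 0) and r₁ = 63 = a·0 + b·1 (s = 0, t = 1); each new remainder r_{k+1} = r_{k-1} − q_k·r_k inherits s_{k+1} = s_{k-1} − q_k·s_k, t_{k+1} = t_{k-1} − q_k·t_k, so r_k = a·s_k + b·t_k at every step:
  q = 7: r = 40, s = 1 − 7·0 = 1, t = 0 − 7·1 = -7  (check: 481·1 + 63·(-7) = 40)
  q = 1: r = 23, s = 0 − 1·1 = -1, t = 1 − 1·(-7) = 8  (check: 481·(-1) + 63·8 = 23)
  q = 1: r = 17, s = 1 − 1·(-1) = 2, t = -7 − 1·8 = -15  (check: 481·2 + 63·(-15) = 17)
  q = 1: r = 6, s = -1 − 1·2 = -3, t = 8 − 1·(-15) = 23  (check: 481·(-3) + 63·23 = 6)
  q = 2: r = 5, s = 2 − 2·(-3) = 8, t = -15 − 2·23 = -61  (check: 481·8 + 63·(-61) = 5)
  q = 1: r = 1, s = -3 − 1·8 = -11, t = 23 − 1·(-61) = 84  (check: 481·(-11) + 63·84 = 1)
The row with r = 1 (the gcd) gives the Bezout coefficients s = -11, t = 84.
Result: 481 · (-11) + 63 · (84) = 1.

gcd(481, 63) = 1; s = -11, t = 84 (check: 481·(-11) + 63·84 = 1).


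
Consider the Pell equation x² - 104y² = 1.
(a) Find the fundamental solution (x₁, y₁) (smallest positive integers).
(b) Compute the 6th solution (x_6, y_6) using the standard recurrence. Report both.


Step 1: Find the fundamental solution (x₁, y₁) of x² - 104y² = 1.
  Expand √104 as a continued fraction. a₀ = ⌊√104⌋ = 10; iterate m_{k+1} = d_k·a_k − m_k, d_{k+1} = (104 − m_{k+1}²)/d_k, a_{k+1} = ⌊(a₀ + m_{k+1})/d_{k+1}⌋ (starting m₀ = 0, d₀ = 1), with convergents p_k = a_k·p_{k-1} + p_{k-2}, q_k = a_k·q_{k-1} + q_{k-2} (p₋₁ = 1, q₋₁ = 0):
  k = 0: a₀ = 10; p₀/q₀ = 10/1; p₀² − 104·q₀² = 100 − 104 = -4.
  k = 1: m = 10, d = 4, a = ⌊(10 + 10)/4⌋ = 5; p/q = (5·10 + 1)/(5·1 + 0) = 51/5; p² − 104·q² = 2601 − 2600 = 1.
  The first convergent with p² − 104·q² = 1 gives the fundamental solution (x₁, y₁) = (51, 5).
Step 2: Apply the recurrence (x_{n+1}, y_{n+1}) = (x₁x_n + 104y₁y_n, x₁y_n + y₁x_n) repeatedly.
  From (x_1, y_1) = (51, 5): x_2 = 51·51 + 104·5·5 = 5201; y_2 = 51·5 + 5·51 = 510.
  From (x_2, y_2) = (5201, 510): x_3 = 51·5201 + 104·5·510 = 530451; y_3 = 51·510 + 5·5201 = 52015.
  From (x_3, y_3) = (530451, 52015): x_4 = 51·530451 + 104·5·52015 = 54100801; y_4 = 51·52015 + 5·530451 = 5305020.
  From (x_4, y_4) = (54100801, 5305020): x_5 = 51·54100801 + 104·5·5305020 = 5517751251; y_5 = 51·5305020 + 5·54100801 = 541060025.
  From (x_5, y_5) = (5517751251, 541060025): x_6 = 51·5517751251 + 104·5·541060025 = 562756526801; y_6 = 51·541060025 + 5·5517751251 = 55182817530.
Step 3: Verify x_6² - 104·y_6² = 316694908457124631293601 - 316694908457124631293600 = 1 (should be 1). ✓

(x_1, y_1) = (51, 5); (x_6, y_6) = (562756526801, 55182817530).


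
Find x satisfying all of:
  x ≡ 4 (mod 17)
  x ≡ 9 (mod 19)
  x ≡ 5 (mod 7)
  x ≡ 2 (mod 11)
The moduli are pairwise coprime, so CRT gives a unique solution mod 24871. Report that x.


Product of moduli M = 17 · 19 · 7 · 11 = 24871.
Merge one congruence at a time:
  Start: x ≡ 4 (mod 17).
  Combine with x ≡ 9 (mod 19); new modulus lcm = 323.
    Write x = 4 + 17·t and substitute into x ≡ 9 (mod 19): 17·t ≡ 9 − 4 = 5 (mod 19).
    The inverse of 17 mod 19 is 9 (since 17·9 = 153 = 8·19 + 1), so t ≡ 9·5 = 45 ≡ 7 (mod 19).
    Then x = 4 + 17·7 = 123, valid modulo lcm(17, 19) = 323: x ≡ 123 (mod 323).
  Combine with x ≡ 5 (mod 7); new modulus lcm = 2261.
    Write x = 123 + 323·t and substitute into x ≡ 5 (mod 7): 323·t ≡ 5 − 123 = -118 (mod 7).
    Reduce coefficients mod 7: 1·t ≡ 1 (mod 7).
    So t ≡ 1 (mod 7).
    Then x = 123 + 323·1 = 446, valid modulo lcm(323, 7) = 2261: x ≡ 446 (mod 2261).
  Combine with x ≡ 2 (mod 11); new modulus lcm = 24871.
    Write x = 446 + 2261·t and substitute into x ≡ 2 (mod 11): 2261·t ≡ 2 − 446 = -444 (mod 11).
    Reduce coefficients mod 11: 6·t ≡ 7 (mod 11).
    The inverse of 6 mod 11 is 2 (since 6·2 = 12 = 1·11 + 1), so t ≡ 2·7 = 14 ≡ 3 (mod 11).
    Then x = 446 + 2261·3 = 7229, valid modulo lcm(2261, 11) = 24871: x ≡ 7229 (mod 24871).
Verify against each original: 7229 mod 17 = 4, 7229 mod 19 = 9, 7229 mod 7 = 5, 7229 mod 11 = 2.

x ≡ 7229 (mod 24871).


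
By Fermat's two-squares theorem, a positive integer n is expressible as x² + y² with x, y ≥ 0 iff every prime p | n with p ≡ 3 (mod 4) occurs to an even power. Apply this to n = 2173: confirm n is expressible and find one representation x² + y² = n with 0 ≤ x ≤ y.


Step 1: Factor n = 2173 = 41 · 53.
Step 2: Check the mod-4 condition on each prime factor: 41 ≡ 1 (mod 4), exponent 1; 53 ≡ 1 (mod 4), exponent 1.
All primes ≡ 3 (mod 4) appear to even exponent (or don't appear), so by the two-squares theorem n IS expressible as a sum of two squares.
Step 3: Build a representation. Here n = 41 · 53 is a product of primes ≡ 1 (mod 4). Each prime p ≡ 1 (mod 4) is itself a sum of two squares; find a² by testing p − a² for a perfect square:
  41: 41 − 1² = 40, 41 − 2² = 37, 41 − 3² = 32, 41 − 4² = 25 = 5² ⇒ 41 = 4² + 5².
  53: 53 − 1² = 52, 53 − 2² = 49 = 7² ⇒ 53 = 2² + 7².
  Combine using the Brahmagupta–Fibonacci identity (a² + b²)(c² + d²) = (ac − bd)² + (ad + bc)² = (ac + bd)² + (ad − bc)²:
  41 · 53 = 2173: from (4² + 5²)(2² + 7²), take (4·2 − 5·7, 4·7 + 5·2) = (8 − 35, 28 + 10) = (-27, 38); dropping signs (only squares matter) gives (27, 38); check 27² + 38² = 729 + 1444 = 2173 ✓.
Step 4: Order so x ≤ y and verify: 27² + 38² = 729 + 1444 = 2173 = n. ✓

n = 2173 = 27² + 38² (one valid representation with x ≤ y).


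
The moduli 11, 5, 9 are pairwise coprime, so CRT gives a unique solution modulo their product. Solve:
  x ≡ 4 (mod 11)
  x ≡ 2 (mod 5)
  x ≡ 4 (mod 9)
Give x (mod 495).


Moduli 11, 5, 9 are pairwise coprime; by CRT there is a unique solution modulo M = 11 · 5 · 9 = 495.
Solve pairwise, accumulating the modulus:
  Start with x ≡ 4 (mod 11).
  Combine with x ≡ 2 (mod 5): since gcd(11, 5) = 1, we get a unique residue mod 55.
    Write x = 4 + 11·t and substitute into x ≡ 2 (mod 5): 11·t ≡ 2 − 4 = -2 (mod 5).
    Reduce coefficients mod 5: 1·t ≡ 3 (mod 5).
    So t ≡ 3 (mod 5).
    Then x = 4 + 11·3 = 37, valid modulo lcm(11, 5) = 55: x ≡ 37 (mod 55).
  Combine with x ≡ 4 (mod 9): since gcd(55, 9) = 1, we get a unique residue mod 495.
    Write x = 37 + 55·t and substitute into x ≡ 4 (mod 9): 55·t ≡ 4 − 37 = -33 (mod 9).
    Reduce coefficients mod 9: 1·t ≡ 3 (mod 9).
    So t ≡ 3 (mod 9).
    Then x = 37 + 55·3 = 202, valid modulo lcm(55, 9) = 495: x ≡ 202 (mod 495).
Verify: 202 mod 11 = 4 ✓, 202 mod 5 = 2 ✓, 202 mod 9 = 4 ✓.

x ≡ 202 (mod 495).
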